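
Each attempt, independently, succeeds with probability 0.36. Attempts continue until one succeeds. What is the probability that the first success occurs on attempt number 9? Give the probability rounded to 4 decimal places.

0.0101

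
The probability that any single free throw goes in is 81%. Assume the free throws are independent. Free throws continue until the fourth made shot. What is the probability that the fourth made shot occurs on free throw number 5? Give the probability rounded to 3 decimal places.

Y = trial on which the fourth success occurs; negative binomial, r=4, p=0.81.
P(Y=5) = C(4,3) · p^4 · (1−p)^1
= 4 · 0.43047 · 0.19 = 0.32716

0.327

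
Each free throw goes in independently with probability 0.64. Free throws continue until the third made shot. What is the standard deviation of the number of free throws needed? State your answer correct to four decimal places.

Y = total free throws until the third success; negative binomial with r=3, p=0.64.
SD(Y) = √[r(1−p)/p²] = √(2.636719) = 1.623798

1.6238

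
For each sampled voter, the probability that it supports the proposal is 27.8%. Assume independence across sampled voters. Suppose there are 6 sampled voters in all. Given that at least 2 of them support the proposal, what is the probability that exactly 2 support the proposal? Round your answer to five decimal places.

X ~ Binomial(6, 0.278). Want P(X=2 | X≥2) = P(X=2) / P(X≥2).
P(X=2) = C(6,2)·0.278^2·0.722^4 = 0.3150138
P(X≥2) = 1 − 0.1416522 − 0.3272518 = 0.5310961
Ratio = 0.3150138 / 0.5310961 = 0.5931391

0.59314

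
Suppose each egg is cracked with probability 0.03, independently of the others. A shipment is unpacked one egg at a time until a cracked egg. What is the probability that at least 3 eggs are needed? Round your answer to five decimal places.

0.94090

Y = number of eggs to the first success; geometric, p = 0.03.
P(Y > 2) = P(first 2 all fail) = (1−p)^2 = 0.9409000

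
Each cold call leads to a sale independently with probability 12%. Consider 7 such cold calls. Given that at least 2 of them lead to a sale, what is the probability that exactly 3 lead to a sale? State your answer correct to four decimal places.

X ~ Binomial(7, 0.12). Want P(X=3 | X≥2) = P(X=3) / P(X≥2).
P(X=3) = C(7,3)·0.12^3·0.88^4 = 0.036270
P(X≥2) = 1 − 0.408676 − 0.390099 = 0.201225
Ratio = 0.036270 / 0.201225 = 0.180244

0.1802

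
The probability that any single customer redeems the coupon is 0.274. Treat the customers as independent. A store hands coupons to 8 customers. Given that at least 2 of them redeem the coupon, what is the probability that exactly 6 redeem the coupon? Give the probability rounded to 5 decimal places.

0.00905

X ~ Binomial(8, 0.274). Want P(X=6 | X≥2) = P(X=6) / P(X≥2).
P(X=6) = C(8,6)·0.274^6·0.726^2 = 0.0062450
P(X≥2) = 1 − 0.0771779 − 0.2330220 = 0.6898001
Ratio = 0.0062450 / 0.6898001 = 0.0090534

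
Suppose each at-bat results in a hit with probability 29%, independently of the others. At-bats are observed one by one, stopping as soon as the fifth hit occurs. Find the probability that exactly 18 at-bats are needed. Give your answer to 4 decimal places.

Y = trial on which the fifth success occurs; negative binomial, r=5, p=0.29.
P(Y=18) = C(17,4) · p^5 · (1−p)^13
= 2380 · 0.0020511 · 0.011651 = 0.056876

0.0569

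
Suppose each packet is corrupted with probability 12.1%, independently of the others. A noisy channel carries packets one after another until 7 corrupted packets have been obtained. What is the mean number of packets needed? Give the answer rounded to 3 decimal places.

Y = total packets until the seventh success; negative binomial with r=7, p=0.121.
E[Y] = r / p = 7 / 0.121 = 57.85124

57.851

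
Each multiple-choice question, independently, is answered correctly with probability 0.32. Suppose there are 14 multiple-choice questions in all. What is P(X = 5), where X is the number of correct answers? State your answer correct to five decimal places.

0.20883

X ~ Binomial(n=14, p=0.32).
P(X=5) = C(14,5) · p^5 · (1−p)^9
= 2002 · 0.0033554 · 0.031087 = 0.2088306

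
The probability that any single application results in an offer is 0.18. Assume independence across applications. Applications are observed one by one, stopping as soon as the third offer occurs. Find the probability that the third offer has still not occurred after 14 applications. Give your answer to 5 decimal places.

Needing more than 14 applications ⇔ fewer than 3 successes in the first 14. With X ~ Binomial(14, 0.18), P(Y > 14) = P(X ≤ 2).
  k=0: C(14,0)·0.18^0·0.82^14 = 0.0621432
  k=1: C(14,1)·0.18^1·0.82^13 = 0.1909768
  k=2: C(14,2)·0.18^2·0.82^12 = 0.2724913
P(X ≤ 2) = 0.5256113

0.52561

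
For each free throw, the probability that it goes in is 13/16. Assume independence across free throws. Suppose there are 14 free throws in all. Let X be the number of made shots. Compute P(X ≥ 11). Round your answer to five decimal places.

X ~ Binomial(14, 0.8125); P(X ≥ 11) = Σ C(14,k) p^k (1−p)^(14−k) over k:
  k=11: C(14,11)·0.8125^11·0.1875^3 = 0.2444344
  k=12: C(14,12)·0.8125^12·0.1875^2 = 0.2648039
  k=13: C(14,13)·0.8125^13·0.1875^1 = 0.1765359
  k=14: C(14,14)·0.8125^14·0.1875^0 = 0.0546421
Total = 0.7404163

0.74042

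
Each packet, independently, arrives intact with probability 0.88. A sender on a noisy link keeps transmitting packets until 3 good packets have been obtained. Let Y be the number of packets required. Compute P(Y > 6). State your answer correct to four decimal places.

0.0025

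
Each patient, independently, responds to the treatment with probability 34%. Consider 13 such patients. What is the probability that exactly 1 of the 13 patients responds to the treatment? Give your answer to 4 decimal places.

X ~ Binomial(n=13, p=0.34).
P(X=1) = C(13,1) · p^1 · (1−p)^12
= 13 · 0.34 · 0.0068317 = 0.030196

0.0302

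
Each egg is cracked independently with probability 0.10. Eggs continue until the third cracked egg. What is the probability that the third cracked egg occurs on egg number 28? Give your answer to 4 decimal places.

0.0252

Y = trial on which the third success occurs; negative binomial, r=3, p=0.10.
P(Y=28) = C(27,2) · p^3 · (1−p)^25
= 351 · 0.001 · 0.07179 = 0.025198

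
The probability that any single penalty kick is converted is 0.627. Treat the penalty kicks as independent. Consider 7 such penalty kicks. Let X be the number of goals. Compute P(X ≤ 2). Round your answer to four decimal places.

X ~ Binomial(7, 0.627); P(X ≤ 2) = Σ C(7,k) p^k (1−p)^(7−k) over k:
  k=0: C(7,0)·0.627^0·0.373^7 = 0.001005
  k=1: C(7,1)·0.627^1·0.373^6 = 0.011820
  k=2: C(7,2)·0.627^2·0.373^5 = 0.059607
Total = 0.072432

0.0724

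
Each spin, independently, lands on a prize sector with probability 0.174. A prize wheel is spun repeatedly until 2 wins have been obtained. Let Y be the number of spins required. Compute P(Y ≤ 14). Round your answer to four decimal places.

0.7282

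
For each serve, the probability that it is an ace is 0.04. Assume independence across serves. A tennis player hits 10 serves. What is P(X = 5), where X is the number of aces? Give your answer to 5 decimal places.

X ~ Binomial(n=10, p=0.04).
P(X=5) = C(10,5) · p^5 · (1−p)^5
= 252 · 1.024e-07 · 0.81537 = 0.0000210

0.00002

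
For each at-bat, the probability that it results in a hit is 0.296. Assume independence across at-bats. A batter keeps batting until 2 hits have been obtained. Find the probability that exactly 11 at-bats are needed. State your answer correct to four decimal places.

Y = trial on which the second success occurs; negative binomial, r=2, p=0.296.
P(Y=11) = C(10,1) · p^2 · (1−p)^9
= 10 · 0.087616 · 0.042477 = 0.037217

0.0372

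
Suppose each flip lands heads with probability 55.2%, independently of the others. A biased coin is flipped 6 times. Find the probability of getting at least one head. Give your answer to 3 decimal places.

P(at least one) = 1 − P(none) = 1 − (1 − 0.552)^6
= 1 − 0.00808 = 0.99192

0.992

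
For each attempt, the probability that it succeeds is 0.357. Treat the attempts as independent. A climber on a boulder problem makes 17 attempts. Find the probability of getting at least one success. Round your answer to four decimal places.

P(at least one) = 1 − P(none) = 1 − (1 − 0.357)^17
= 1 − 0.000549 = 0.999451

0.9995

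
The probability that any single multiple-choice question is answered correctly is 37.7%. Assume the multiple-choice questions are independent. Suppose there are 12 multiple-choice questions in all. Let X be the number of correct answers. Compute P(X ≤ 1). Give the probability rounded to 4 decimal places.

0.0282

X ~ Binomial(12, 0.377); P(X ≤ 1) = Σ C(12,k) p^k (1−p)^(12−k) over k:
  k=0: C(12,0)·0.377^0·0.623^12 = 0.003419
  k=1: C(12,1)·0.377^1·0.623^11 = 0.024825
Total = 0.028244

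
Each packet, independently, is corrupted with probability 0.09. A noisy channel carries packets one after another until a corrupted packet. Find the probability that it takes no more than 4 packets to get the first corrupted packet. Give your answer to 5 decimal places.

0.31425

Y = number of packets to the first success; geometric, p = 0.09.
P(Y ≤ 4) = 1 − (1−p)^4 = 1 − 0.6857496 = 0.3142504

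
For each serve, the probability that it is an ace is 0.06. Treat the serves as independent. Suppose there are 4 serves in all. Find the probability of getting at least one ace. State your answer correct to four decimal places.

P(at least one) = 1 − P(none) = 1 − (1 − 0.06)^4
= 1 − 0.780749 = 0.219251

0.2193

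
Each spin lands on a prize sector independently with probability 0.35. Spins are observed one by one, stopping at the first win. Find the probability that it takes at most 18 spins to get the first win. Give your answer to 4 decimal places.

0.9996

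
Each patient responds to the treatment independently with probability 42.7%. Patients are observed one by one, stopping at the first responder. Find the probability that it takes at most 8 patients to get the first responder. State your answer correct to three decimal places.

Y = number of patients to the first success; geometric, p = 0.427.
P(Y ≤ 8) = 1 − (1−p)^8 = 1 − 0.01162 = 0.98838

0.988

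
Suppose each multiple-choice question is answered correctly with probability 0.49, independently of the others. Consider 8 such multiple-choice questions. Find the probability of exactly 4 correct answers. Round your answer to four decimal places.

X ~ Binomial(n=8, p=0.49).
P(X=4) = C(8,4) · p^4 · (1−p)^4
= 70 · 0.057648 · 0.067652 = 0.273000

0.2730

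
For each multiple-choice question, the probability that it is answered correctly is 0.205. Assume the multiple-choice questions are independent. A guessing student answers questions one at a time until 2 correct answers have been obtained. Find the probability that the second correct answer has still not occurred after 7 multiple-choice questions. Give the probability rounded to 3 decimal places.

0.563

Needing more than 7 multiple-choice questions ⇔ fewer than 2 successes in the first 7. With X ~ Binomial(7, 0.205), P(Y > 7) = P(X ≤ 1).
  k=0: C(7,0)·0.205^0·0.795^7 = 0.20071
  k=1: C(7,1)·0.205^1·0.795^6 = 0.36229
P(X ≤ 1) = 0.56300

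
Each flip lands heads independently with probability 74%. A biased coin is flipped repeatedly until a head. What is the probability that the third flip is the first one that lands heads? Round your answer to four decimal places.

Geometric (trials to first success), p = 0.74.
P(Y = 3) = (1−p)^2 · p = 0.0676 · 0.74 = 0.050024

0.0500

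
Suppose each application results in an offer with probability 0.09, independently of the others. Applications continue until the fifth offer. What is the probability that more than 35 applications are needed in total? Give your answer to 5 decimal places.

0.79682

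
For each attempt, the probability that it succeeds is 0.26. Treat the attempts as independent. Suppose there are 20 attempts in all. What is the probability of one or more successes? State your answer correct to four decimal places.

P(at least one) = 1 − P(none) = 1 − (1 − 0.26)^20
= 1 − 0.002425 = 0.997575

0.9976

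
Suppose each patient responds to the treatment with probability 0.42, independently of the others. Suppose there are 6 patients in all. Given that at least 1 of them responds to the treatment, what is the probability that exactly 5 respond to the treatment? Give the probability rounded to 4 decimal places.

0.0473

X ~ Binomial(6, 0.42). Want P(X=5 | X≥1) = P(X=5) / P(X≥1).
P(X=5) = C(6,5)·0.42^5·0.58^1 = 0.045481
P(X≥1) = 1 − 0.038069 = 0.961931
Ratio = 0.045481 / 0.961931 = 0.047280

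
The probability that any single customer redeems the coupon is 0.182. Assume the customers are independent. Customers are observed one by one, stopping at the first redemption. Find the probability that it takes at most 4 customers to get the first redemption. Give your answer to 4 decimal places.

0.5523

Y = number of customers to the first success; geometric, p = 0.182.
P(Y ≤ 4) = 1 − (1−p)^4 = 1 − 0.447727 = 0.552273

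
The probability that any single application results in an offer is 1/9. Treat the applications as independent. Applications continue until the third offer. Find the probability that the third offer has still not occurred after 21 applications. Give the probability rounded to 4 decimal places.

Needing more than 21 applications ⇔ fewer than 3 successes in the first 21. With X ~ Binomial(21, 0.111111), P(Y > 21) = P(X ≤ 2).
  k=0: C(21,0)·0.111111^0·0.888889^21 = 0.084294
  k=1: C(21,1)·0.111111^1·0.888889^20 = 0.221272
  k=2: C(21,2)·0.111111^2·0.888889^19 = 0.276590
P(X ≤ 2) = 0.582156

0.5822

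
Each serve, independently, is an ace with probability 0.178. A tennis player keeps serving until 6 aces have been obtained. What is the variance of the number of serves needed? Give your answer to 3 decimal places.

155.662

Y = total serves until the sixth success; negative binomial with r=6, p=0.178.
Var(Y) = r(1−p)/p² = 6·0.822 / 0.178² = 155.66216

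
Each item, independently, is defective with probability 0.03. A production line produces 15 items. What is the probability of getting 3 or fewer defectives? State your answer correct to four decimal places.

0.9992

X ~ Binomial(15, 0.03); P(X ≤ 3) = Σ C(15,k) p^k (1−p)^(15−k) over k:
  k=0: C(15,0)·0.03^0·0.97^15 = 0.633251
  k=1: C(15,1)·0.03^1·0.97^14 = 0.293776
  k=2: C(15,2)·0.03^2·0.97^13 = 0.063601
  k=3: C(15,3)·0.03^3·0.97^12 = 0.008524
Total = 0.999152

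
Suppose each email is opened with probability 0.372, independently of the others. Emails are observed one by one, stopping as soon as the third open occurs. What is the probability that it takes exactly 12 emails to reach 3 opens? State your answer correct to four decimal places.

0.0430

Y = trial on which the third success occurs; negative binomial, r=3, p=0.372.
P(Y=12) = C(11,2) · p^3 · (1−p)^9
= 55 · 0.051479 · 0.015193 = 0.043016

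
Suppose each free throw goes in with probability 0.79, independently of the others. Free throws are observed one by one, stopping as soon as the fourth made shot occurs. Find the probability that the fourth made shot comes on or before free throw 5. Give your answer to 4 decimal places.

0.7167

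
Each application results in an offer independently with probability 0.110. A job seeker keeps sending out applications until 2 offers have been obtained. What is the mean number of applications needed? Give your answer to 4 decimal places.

Y = total applications until the second success; negative binomial with r=2, p=0.11.
E[Y] = r / p = 2 / 0.11 = 18.181818

18.1818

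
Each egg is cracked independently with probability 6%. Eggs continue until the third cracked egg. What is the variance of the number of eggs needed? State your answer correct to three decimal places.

783.333

Y = total eggs until the third success; negative binomial with r=3, p=0.06.
Var(Y) = r(1−p)/p² = 3·0.94 / 0.06² = 783.33333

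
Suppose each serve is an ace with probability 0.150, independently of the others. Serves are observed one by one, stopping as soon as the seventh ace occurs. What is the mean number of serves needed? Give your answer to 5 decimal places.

Y = total serves until the seventh success; negative binomial with r=7, p=0.15.
E[Y] = r / p = 7 / 0.15 = 46.6666667

46.66667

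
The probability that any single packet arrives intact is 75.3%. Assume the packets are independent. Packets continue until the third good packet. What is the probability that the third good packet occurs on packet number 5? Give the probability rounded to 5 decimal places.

0.15629

Y = trial on which the third success occurs; negative binomial, r=3, p=0.753.
P(Y=5) = C(4,2) · p^3 · (1−p)^2
= 6 · 0.42696 · 0.061009 = 0.1562896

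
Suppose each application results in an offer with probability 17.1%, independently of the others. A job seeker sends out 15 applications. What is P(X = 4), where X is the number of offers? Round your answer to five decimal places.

X ~ Binomial(n=15, p=0.171).
P(X=4) = C(15,4) · p^4 · (1−p)^11
= 1365 · 0.00085504 · 0.12709 = 0.1483259

0.14833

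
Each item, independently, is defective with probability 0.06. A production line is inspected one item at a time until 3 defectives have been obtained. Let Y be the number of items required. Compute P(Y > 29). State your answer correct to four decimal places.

0.7489

Needing more than 29 items ⇔ fewer than 3 successes in the first 29. With X ~ Binomial(29, 0.06), P(Y > 29) = P(X ≤ 2).
  k=0: C(29,0)·0.06^0·0.94^29 = 0.166229
  k=1: C(29,1)·0.06^1·0.94^28 = 0.307701
  k=2: C(29,2)·0.06^2·0.94^27 = 0.274967
P(X ≤ 2) = 0.748898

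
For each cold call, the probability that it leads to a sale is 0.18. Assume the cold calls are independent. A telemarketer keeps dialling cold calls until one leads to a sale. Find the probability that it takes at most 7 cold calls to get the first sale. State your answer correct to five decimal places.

Y = number of cold calls to the first success; geometric, p = 0.18.
P(Y ≤ 7) = 1 − (1−p)^7 = 1 − 0.2492855 = 0.7507145

0.75071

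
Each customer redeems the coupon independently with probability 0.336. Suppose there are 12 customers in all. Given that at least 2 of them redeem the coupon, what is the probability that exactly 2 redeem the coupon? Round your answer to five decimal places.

X ~ Binomial(12, 0.336). Want P(X=2 | X≥2) = P(X=2) / P(X≥2).
P(X=2) = C(12,2)·0.336^2·0.664^10 = 0.1241376
P(X≥2) = 1 − 0.0073454 − 0.0446035 = 0.9480510
Ratio = 0.1241376 / 0.9480510 = 0.1309398

0.13094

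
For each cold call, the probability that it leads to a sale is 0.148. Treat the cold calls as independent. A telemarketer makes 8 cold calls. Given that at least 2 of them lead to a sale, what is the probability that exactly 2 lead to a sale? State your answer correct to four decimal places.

X ~ Binomial(8, 0.148). Want P(X=2 | X≥2) = P(X=2) / P(X≥2).
P(X=2) = C(8,2)·0.148^2·0.852^6 = 0.234595
P(X≥2) = 1 − 0.277662 − 0.385859 = 0.336479
Ratio = 0.234595 / 0.336479 = 0.697207

0.6972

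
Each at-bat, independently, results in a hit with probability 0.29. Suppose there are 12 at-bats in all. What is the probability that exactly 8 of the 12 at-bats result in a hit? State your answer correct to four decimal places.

0.0063

X ~ Binomial(n=12, p=0.29).
P(X=8) = C(12,8) · p^8 · (1−p)^4
= 495 · 5.0025e-05 · 0.25412 = 0.006292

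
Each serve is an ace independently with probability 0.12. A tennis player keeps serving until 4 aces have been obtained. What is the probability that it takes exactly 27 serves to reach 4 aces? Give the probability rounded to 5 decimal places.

Y = trial on which the fourth success occurs; negative binomial, r=4, p=0.12.
P(Y=27) = C(26,3) · p^4 · (1−p)^23
= 2600 · 0.00020736 · 0.052857 = 0.0284970

0.02850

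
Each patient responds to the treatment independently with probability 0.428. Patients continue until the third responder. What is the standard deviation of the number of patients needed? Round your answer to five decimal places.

3.06066

Y = total patients until the third success; negative binomial with r=3, p=0.428.
SD(Y) = √[r(1−p)/p²] = √(9.3676304) = 3.0606585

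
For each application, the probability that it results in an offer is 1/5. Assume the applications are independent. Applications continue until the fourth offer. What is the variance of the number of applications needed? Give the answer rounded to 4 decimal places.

80.0000

Y = total applications until the fourth success; negative binomial with r=4, p=0.20.
Var(Y) = r(1−p)/p² = 4·0.80 / 0.20² = 80.000000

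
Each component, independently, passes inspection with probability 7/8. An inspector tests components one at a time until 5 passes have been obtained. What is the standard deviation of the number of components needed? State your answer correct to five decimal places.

Y = total components until the fifth success; negative binomial with r=5, p=0.875.
SD(Y) = √[r(1−p)/p²] = √(0.8163265) = 0.9035079

0.90351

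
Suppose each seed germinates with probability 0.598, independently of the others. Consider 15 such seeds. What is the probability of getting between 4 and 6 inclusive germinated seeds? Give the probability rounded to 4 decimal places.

0.0958

X ~ Binomial(15, 0.598); P(4 ≤ X ≤ 6) = Σ C(15,k) p^k (1−p)^(15−k) over k:
  k=4: C(15,4)·0.598^4·0.402^11 = 0.007734
  k=5: C(15,5)·0.598^5·0.402^10 = 0.025312
  k=6: C(15,6)·0.598^6·0.402^9 = 0.062755
Total = 0.095801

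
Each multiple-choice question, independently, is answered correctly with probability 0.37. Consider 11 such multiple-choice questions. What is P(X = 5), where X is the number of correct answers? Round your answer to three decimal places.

0.200

X ~ Binomial(n=11, p=0.37).
P(X=5) = C(11,5) · p^5 · (1−p)^6
= 462 · 0.0069344 · 0.062524 = 0.20031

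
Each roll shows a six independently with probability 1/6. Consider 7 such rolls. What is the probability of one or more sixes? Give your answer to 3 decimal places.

P(at least one) = 1 − P(none) = 1 − (1 − 0.166667)^7
= 1 − 0.27908 = 0.72092

0.721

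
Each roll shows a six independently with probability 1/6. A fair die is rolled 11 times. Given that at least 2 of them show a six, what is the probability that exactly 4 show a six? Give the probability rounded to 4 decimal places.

X ~ Binomial(11, 0.166667). Want P(X=4 | X≥2) = P(X=4) / P(X≥2).
P(X=4) = C(11,4)·0.166667^4·0.833333^7 = 0.071062
P(X≥2) = 1 − 0.134588 − 0.296094 = 0.569318
Ratio = 0.071062 / 0.569318 = 0.124820

0.1248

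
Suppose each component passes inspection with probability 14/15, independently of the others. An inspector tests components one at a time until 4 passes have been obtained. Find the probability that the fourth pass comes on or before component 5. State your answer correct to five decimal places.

0.96119

Finishing within 5 components ⇔ at least 4 successes in the first 5. With X ~ Binomial(5, 0.933333), P(Y ≤ 5) = 1 − P(X ≤ 3).
  k=0: C(5,0)·0.933333^0·0.066667^5 = 0.0000013
  k=1: C(5,1)·0.933333^1·0.066667^4 = 0.0000922
  k=2: C(5,2)·0.933333^2·0.066667^3 = 0.0025811
  k=3: C(5,3)·0.933333^3·0.066667^2 = 0.0361350
1 − 0.0388095 = 0.9611905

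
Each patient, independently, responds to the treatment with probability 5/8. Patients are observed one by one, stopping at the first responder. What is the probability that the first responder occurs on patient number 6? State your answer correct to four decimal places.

0.0046

Geometric (trials to first success), p = 0.625.
P(Y = 6) = (1−p)^5 · p = 0.0074158 · 0.625 = 0.004635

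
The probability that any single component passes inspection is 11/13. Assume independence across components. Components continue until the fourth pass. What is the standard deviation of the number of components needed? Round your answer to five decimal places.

0.92709

Y = total components until the fourth success; negative binomial with r=4, p=0.846154.
SD(Y) = √[r(1−p)/p²] = √(0.8595041) = 0.9270945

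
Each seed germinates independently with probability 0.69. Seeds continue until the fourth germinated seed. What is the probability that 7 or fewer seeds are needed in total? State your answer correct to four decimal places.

Finishing within 7 seeds ⇔ at least 4 successes in the first 7. With X ~ Binomial(7, 0.69), P(Y ≤ 7) = 1 − P(X ≤ 3).
  k=0: C(7,0)·0.69^0·0.31^7 = 0.000275
  k=1: C(7,1)·0.69^1·0.31^6 = 0.004287
  k=2: C(7,2)·0.69^2·0.31^5 = 0.028624
  k=3: C(7,3)·0.69^3·0.31^4 = 0.106185
1 − 0.139370 = 0.860630

0.8606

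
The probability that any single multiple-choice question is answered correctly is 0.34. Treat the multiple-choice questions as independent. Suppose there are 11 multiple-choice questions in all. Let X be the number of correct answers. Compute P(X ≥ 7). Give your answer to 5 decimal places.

0.04297

X ~ Binomial(11, 0.34); P(X ≥ 7) = Σ C(11,k) p^k (1−p)^(11−k) over k:
  k=7: C(11,7)·0.34^7·0.66^4 = 0.0328884
  k=8: C(11,8)·0.34^8·0.66^3 = 0.0084712
  k=9: C(11,9)·0.34^9·0.66^2 = 0.0014547
  k=10: C(11,10)·0.34^10·0.66^1 = 0.0001499
  k=11: C(11,11)·0.34^11·0.66^0 = 0.0000070
Total = 0.0429711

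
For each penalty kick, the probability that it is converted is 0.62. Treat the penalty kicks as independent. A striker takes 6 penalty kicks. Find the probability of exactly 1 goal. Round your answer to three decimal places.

0.029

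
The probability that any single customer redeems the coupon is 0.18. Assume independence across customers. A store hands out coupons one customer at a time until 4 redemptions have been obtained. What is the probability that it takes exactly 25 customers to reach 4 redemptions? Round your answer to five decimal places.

Y = trial on which the fourth success occurs; negative binomial, r=4, p=0.18.
P(Y=25) = C(24,3) · p^4 · (1−p)^21
= 2024 · 0.0010498 · 0.015491 = 0.0329148

0.03291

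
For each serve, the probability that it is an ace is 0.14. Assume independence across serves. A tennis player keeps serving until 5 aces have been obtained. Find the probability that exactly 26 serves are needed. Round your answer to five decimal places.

Y = trial on which the fifth success occurs; negative binomial, r=5, p=0.14.
P(Y=26) = C(25,4) · p^5 · (1−p)^21
= 12650 · 5.3782e-05 · 0.042118 = 0.0286549

0.02865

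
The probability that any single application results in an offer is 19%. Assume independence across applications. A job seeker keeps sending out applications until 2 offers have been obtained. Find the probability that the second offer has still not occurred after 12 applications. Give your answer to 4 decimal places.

0.3043

Needing more than 12 applications ⇔ fewer than 2 successes in the first 12. With X ~ Binomial(12, 0.19), P(Y > 12) = P(X ≤ 1).
  k=0: C(12,0)·0.19^0·0.81^12 = 0.079766
  k=1: C(12,1)·0.19^1·0.81^11 = 0.224528
P(X ≤ 1) = 0.304294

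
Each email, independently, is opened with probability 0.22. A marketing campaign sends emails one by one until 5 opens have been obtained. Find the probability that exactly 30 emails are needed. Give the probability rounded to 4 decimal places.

Y = trial on which the fifth success occurs; negative binomial, r=5, p=0.22.
P(Y=30) = C(29,4) · p^5 · (1−p)^25
= 23751 · 0.00051536 · 0.0020062 = 0.024556

0.0246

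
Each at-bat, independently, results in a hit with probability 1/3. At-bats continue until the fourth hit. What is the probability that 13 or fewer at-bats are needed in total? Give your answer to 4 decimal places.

0.6776

Finishing within 13 at-bats ⇔ at least 4 successes in the first 13. With X ~ Binomial(13, 0.333333), P(Y ≤ 13) = 1 − P(X ≤ 3).
  k=0: C(13,0)·0.333333^0·0.666667^13 = 0.005138
  k=1: C(13,1)·0.333333^1·0.666667^12 = 0.033399
  k=2: C(13,2)·0.333333^2·0.666667^11 = 0.100196
  k=3: C(13,3)·0.333333^3·0.666667^10 = 0.183692
1 − 0.322424 = 0.677576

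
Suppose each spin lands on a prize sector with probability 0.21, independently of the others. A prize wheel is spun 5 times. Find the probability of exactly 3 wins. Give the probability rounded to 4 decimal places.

0.0578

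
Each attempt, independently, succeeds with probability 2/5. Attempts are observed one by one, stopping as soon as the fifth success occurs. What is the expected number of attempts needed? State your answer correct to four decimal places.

Y = total attempts until the fifth success; negative binomial with r=5, p=0.40.
E[Y] = r / p = 5 / 0.40 = 12.500000

12.5000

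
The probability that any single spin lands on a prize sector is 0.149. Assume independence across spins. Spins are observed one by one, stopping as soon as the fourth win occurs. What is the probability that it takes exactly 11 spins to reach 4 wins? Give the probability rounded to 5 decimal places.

Y = trial on which the fourth success occurs; negative binomial, r=4, p=0.149.
P(Y=11) = C(10,3) · p^4 · (1−p)^7
= 120 · 0.00049288 · 0.32323 = 0.0191176

0.01912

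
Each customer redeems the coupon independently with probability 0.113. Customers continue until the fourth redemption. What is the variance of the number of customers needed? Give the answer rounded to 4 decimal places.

277.8604

Y = total customers until the fourth success; negative binomial with r=4, p=0.113.
Var(Y) = r(1−p)/p² = 4·0.887 / 0.113² = 277.860443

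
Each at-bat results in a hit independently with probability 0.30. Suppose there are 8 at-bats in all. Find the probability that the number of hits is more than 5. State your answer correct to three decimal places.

0.011

X ~ Binomial(8, 0.30); P(X ≥ 6) = Σ C(8,k) p^k (1−p)^(8−k) over k:
  k=6: C(8,6)·0.30^6·0.70^2 = 0.01000
  k=7: C(8,7)·0.30^7·0.70^1 = 0.00122
  k=8: C(8,8)·0.30^8·0.70^0 = 0.00007
Total = 0.01129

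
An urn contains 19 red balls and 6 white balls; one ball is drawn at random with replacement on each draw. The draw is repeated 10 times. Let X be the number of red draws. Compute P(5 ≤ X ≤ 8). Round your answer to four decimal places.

X ~ Binomial(10, 0.76); P(5 ≤ X ≤ 8) = Σ C(10,k) p^k (1−p)^(10−k) over k:
  k=5: C(10,5)·0.76^5·0.24^5 = 0.050877
  k=6: C(10,6)·0.76^6·0.24^4 = 0.134260
  k=7: C(10,7)·0.76^7·0.24^3 = 0.242946
  k=8: C(10,8)·0.76^8·0.24^2 = 0.288499
Total = 0.716582

0.7166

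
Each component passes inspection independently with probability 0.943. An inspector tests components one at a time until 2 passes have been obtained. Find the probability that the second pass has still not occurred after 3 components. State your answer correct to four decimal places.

0.0094

Needing more than 3 components ⇔ fewer than 2 successes in the first 3. With X ~ Binomial(3, 0.943), P(Y > 3) = P(X ≤ 1).
  k=0: C(3,0)·0.943^0·0.057^3 = 0.000185
  k=1: C(3,1)·0.943^1·0.057^2 = 0.009191
P(X ≤ 1) = 0.009377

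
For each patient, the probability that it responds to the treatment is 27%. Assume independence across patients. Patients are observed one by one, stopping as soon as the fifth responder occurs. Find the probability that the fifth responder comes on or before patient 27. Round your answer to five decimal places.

0.89075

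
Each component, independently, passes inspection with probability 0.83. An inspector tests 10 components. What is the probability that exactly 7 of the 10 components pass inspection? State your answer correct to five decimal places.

X ~ Binomial(n=10, p=0.83).
P(X=7) = C(10,7) · p^7 · (1−p)^3
= 120 · 0.27136 · 0.004913 = 0.1599833

0.15998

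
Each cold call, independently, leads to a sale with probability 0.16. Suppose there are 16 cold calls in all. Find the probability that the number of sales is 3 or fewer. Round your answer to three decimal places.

0.754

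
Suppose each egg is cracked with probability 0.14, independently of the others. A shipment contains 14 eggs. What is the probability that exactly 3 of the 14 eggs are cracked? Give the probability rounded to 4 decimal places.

0.1901

X ~ Binomial(n=14, p=0.14).
P(X=3) = C(14,3) · p^3 · (1−p)^11
= 364 · 0.002744 · 0.19032 = 0.190094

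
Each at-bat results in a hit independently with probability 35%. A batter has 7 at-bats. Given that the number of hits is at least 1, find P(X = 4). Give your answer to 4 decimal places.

X ~ Binomial(7, 0.35). Want P(X=4 | X≥1) = P(X=4) / P(X≥1).
P(X=4) = C(7,4)·0.35^4·0.65^3 = 0.144238
P(X≥1) = 1 − 0.049022 = 0.950978
Ratio = 0.144238 / 0.950978 = 0.151674

0.1517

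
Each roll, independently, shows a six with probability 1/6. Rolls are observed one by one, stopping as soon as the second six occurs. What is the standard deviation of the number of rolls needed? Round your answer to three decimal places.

7.746

Y = total rolls until the second success; negative binomial with r=2, p=0.166667.
SD(Y) = √[r(1−p)/p²] = √(60.00000) = 7.74597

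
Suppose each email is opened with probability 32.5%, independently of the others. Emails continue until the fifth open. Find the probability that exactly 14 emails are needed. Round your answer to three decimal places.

Y = trial on which the fifth success occurs; negative binomial, r=5, p=0.325.
P(Y=14) = C(13,4) · p^5 · (1−p)^9
= 715 · 0.0036259 · 0.029089 = 0.07541

0.075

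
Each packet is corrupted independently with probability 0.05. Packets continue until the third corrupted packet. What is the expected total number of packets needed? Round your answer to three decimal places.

60.000

Y = total packets until the third success; negative binomial with r=3, p=0.05.
E[Y] = r / p = 3 / 0.05 = 60.00000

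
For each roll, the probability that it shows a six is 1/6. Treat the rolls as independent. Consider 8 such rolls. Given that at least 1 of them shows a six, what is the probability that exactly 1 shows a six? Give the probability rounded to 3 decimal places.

0.485

X ~ Binomial(8, 0.166667). Want P(X=1 | X≥1) = P(X=1) / P(X≥1).
P(X=1) = C(8,1)·0.166667^1·0.833333^7 = 0.37211
P(X≥1) = 1 − 0.23257 = 0.76743
Ratio = 0.37211 / 0.76743 = 0.48488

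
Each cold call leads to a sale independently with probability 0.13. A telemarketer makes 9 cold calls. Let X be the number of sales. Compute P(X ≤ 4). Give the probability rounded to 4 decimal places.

X ~ Binomial(9, 0.13); P(X ≤ 4) = Σ C(9,k) p^k (1−p)^(9−k) over k:
  k=0: C(9,0)·0.13^0·0.87^9 = 0.285544
  k=1: C(9,1)·0.13^1·0.87^8 = 0.384008
  k=2: C(9,2)·0.13^2·0.87^7 = 0.229522
  k=3: C(9,3)·0.13^3·0.87^6 = 0.080025
  k=4: C(9,4)·0.13^4·0.87^5 = 0.017937
Total = 0.997035

0.9970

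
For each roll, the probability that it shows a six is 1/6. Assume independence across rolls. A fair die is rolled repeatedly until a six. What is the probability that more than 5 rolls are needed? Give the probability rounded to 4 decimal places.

0.4019

Y = number of rolls to the first success; geometric, p = 0.166667.
P(Y > 5) = P(first 5 all fail) = (1−p)^5 = 0.401878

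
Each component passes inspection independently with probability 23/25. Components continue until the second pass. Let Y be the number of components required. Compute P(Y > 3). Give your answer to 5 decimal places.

0.01818

Needing more than 3 components ⇔ fewer than 2 successes in the first 3. With X ~ Binomial(3, 0.92), P(Y > 3) = P(X ≤ 1).
  k=0: C(3,0)·0.92^0·0.08^3 = 0.0005120
  k=1: C(3,1)·0.92^1·0.08^2 = 0.0176640
P(X ≤ 1) = 0.0181760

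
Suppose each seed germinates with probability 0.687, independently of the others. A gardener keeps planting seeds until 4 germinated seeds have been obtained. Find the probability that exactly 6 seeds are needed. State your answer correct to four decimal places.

0.2182

Y = trial on which the fourth success occurs; negative binomial, r=4, p=0.687.
P(Y=6) = C(5,3) · p^4 · (1−p)^2
= 10 · 0.22275 · 0.097969 = 0.218231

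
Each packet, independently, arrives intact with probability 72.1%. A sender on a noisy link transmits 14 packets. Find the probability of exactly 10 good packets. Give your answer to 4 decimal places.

X ~ Binomial(n=14, p=0.721).
P(X=10) = C(14,10) · p^10 · (1−p)^4
= 1001 · 0.037962 · 0.0060592 = 0.230252

0.2303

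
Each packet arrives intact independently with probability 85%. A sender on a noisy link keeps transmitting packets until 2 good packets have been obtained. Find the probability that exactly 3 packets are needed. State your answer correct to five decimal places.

0.21675

Y = trial on which the second success occurs; negative binomial, r=2, p=0.85.
P(Y=3) = C(2,1) · p^2 · (1−p)^1
= 2 · 0.7225 · 0.15 = 0.2167500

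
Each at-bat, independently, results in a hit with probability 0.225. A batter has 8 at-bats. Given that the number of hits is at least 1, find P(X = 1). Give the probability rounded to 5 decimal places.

0.34748

X ~ Binomial(8, 0.225). Want P(X=1 | X≥1) = P(X=1) / P(X≥1).
P(X=1) = C(8,1)·0.225^1·0.775^7 = 0.3022626
P(X≥1) = 1 − 0.1301408 = 0.8698592
Ratio = 0.3022626 / 0.8698592 = 0.3474845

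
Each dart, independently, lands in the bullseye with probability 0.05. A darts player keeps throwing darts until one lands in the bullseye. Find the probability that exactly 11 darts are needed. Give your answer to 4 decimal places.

0.0299

Geometric (trials to first success), p = 0.05.
P(Y = 11) = (1−p)^10 · p = 0.59874 · 0.05 = 0.029937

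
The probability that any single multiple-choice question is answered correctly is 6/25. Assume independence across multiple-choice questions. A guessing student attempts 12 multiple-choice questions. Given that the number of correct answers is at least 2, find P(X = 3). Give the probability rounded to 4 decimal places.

X ~ Binomial(12, 0.24). Want P(X=3 | X≥2) = P(X=3) / P(X≥2).
P(X=3) = C(12,3)·0.24^3·0.76^9 = 0.257264
P(X≥2) = 1 − 0.037133 − 0.140716 = 0.822151
Ratio = 0.257264 / 0.822151 = 0.312915

0.3129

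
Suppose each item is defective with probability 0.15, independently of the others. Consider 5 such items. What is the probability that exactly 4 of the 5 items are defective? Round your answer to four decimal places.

X ~ Binomial(n=5, p=0.15).
P(X=4) = C(5,4) · p^4 · (1−p)^1
= 5 · 0.00050625 · 0.85 = 0.002152

0.0022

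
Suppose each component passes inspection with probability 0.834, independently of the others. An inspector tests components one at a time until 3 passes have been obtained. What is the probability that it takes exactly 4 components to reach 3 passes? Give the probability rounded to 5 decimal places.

0.28889

Y = trial on which the third success occurs; negative binomial, r=3, p=0.834.
P(Y=4) = C(3,2) · p^3 · (1−p)^1
= 3 · 0.58009 · 0.166 = 0.2888867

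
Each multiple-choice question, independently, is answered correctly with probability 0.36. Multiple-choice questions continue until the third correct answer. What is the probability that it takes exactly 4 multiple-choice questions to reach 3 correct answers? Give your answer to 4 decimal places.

0.0896

Y = trial on which the third success occurs; negative binomial, r=3, p=0.36.
P(Y=4) = C(3,2) · p^3 · (1−p)^1
= 3 · 0.046656 · 0.64 = 0.089580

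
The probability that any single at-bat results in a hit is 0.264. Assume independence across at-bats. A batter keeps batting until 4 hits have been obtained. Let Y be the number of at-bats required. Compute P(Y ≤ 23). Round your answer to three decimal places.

0.893

Finishing within 23 at-bats ⇔ at least 4 successes in the first 23. With X ~ Binomial(23, 0.264), P(Y ≤ 23) = 1 − P(X ≤ 3).
  k=0: C(23,0)·0.264^0·0.736^23 = 0.00087
  k=1: C(23,1)·0.264^1·0.736^22 = 0.00716
  k=2: C(23,2)·0.264^2·0.736^21 = 0.02823
  k=3: C(23,3)·0.264^3·0.736^20 = 0.07089
1 − 0.10715 = 0.89285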